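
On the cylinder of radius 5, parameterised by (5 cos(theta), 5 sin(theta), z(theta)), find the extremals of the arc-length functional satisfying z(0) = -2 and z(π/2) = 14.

Parameterise the cylinder of radius R = 5 as
    r(θ) = (5 cos θ, 5 sin θ, z(θ)).
The arc-length element is
    ds = sqrt(25 + (dz/dθ)^2) dθ,
so the Lagrangian is L = sqrt(25 + z'^2).
L depends on z' only, not on z or θ, so ∂L/∂z = 0 and
    ∂L/∂z' = z' / sqrt(25 + z'^2).
The Euler-Lagrange equation gives
    d/dθ( z' / sqrt(25 + z'^2) ) = 0,
so z' is constant. Integrating once:
    z(θ) = a θ + b,
a helix on the cylinder (a straight line when the cylinder is unrolled). The constants a, b are determined by the endpoint conditions.
With endpoint conditions z(0) = -2 and z(π/2) = 14: from z(0) = b we get b = -2, and a·π/2 + -2 = 14 gives a = 32/π, so
    z(θ) = (32/π) θ − 2.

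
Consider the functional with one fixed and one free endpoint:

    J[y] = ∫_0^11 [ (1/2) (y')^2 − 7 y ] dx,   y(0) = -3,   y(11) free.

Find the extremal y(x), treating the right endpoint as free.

The Lagrangian L = (1/2) (y')^2 − 7 y gives
    ∂L/∂y = −7,   ∂L/∂y' = y'.
Euler-Lagrange: d/dx(y') − (−7) = 0, i.e. y'' + 7 = 0, so
    y(x) = −(7/2) x^2 + C1 x + C2.
Fixed left endpoint y(0) = -3 ⇒ C2 = -3.
The right endpoint x = 11 is free, so the natural (transversality) condition is ∂L/∂y' |_{x=11} = 0, i.e. y'(11) = 0.
Compute y'(x) = −7 x + C1, so y'(11) = −77 + C1 = 0 ⇒ C1 = 77.
Therefore the extremal is
    y(x) = −(7/2) x^2 + 77 x − 3.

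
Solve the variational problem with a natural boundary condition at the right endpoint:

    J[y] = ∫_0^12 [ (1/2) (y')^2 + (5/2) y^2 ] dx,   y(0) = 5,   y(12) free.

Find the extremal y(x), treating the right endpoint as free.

The Lagrangian L = (1/2) (y')^2 + (5/2) y^2 gives
    ∂L/∂y = 5 y,   ∂L/∂y' = y'.
Euler-Lagrange: y'' − 5 y = 0.
With k = sqrt(5), the general solution is
    y(x) = A cosh(sqrt(5) x) + B sinh(sqrt(5) x).
Fixed left endpoint y(0) = 5 ⇒ A = 5.
The right endpoint x = 12 is free, so the natural (transversality) condition is ∂L/∂y' |_{x=12} = 0, i.e. y'(12) = 0.
Compute y'(x) = A k sinh(k x) + B k cosh(k x), so
    y'(12) = A k sinh(k·12) + B k cosh(k·12) = 0
    ⇒ B = −A tanh(k·12) = − 5 tanh(sqrt(5)·12).
Therefore the extremal is
    y(x) = 5 cosh(sqrt(5) x) − 5 tanh(sqrt(5)·12) sinh(sqrt(5) x).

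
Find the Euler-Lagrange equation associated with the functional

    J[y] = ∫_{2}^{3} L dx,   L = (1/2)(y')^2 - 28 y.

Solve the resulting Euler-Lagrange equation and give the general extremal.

The Lagrangian is L = (1/2)(y')^2 - 28 y.
∂L/∂y = -28.
∂L/∂y' = y'.
The Euler-Lagrange equation d/dx(∂L/∂y') − ∂L/∂y = 0 becomes:
    y'' + 28 = 0
General solution: y(x) = -14 x^2 + A x + B, where A and B are arbitrary constants fixed by the endpoint conditions.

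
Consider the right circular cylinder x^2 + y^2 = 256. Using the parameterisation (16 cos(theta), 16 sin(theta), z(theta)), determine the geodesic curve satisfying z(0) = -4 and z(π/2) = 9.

Parameterise the cylinder of radius R = 16 as
    r(θ) = (16 cos θ, 16 sin θ, z(θ)).
The arc-length element is
    ds = sqrt(256 + (dz/dθ)^2) dθ,
so the Lagrangian is L = sqrt(256 + z'^2).
L depends on z' only, not on z or θ, so ∂L/∂z = 0 and
    ∂L/∂z' = z' / sqrt(256 + z'^2).
The Euler-Lagrange equation gives
    d/dθ( z' / sqrt(256 + z'^2) ) = 0,
so z' is constant. Integrating once:
    z(θ) = a θ + b,
a helix on the cylinder (a straight line when the cylinder is unrolled). The constants a, b are determined by the endpoint conditions.
With endpoint conditions z(0) = -4 and z(π/2) = 9: from z(0) = b we get b = -4, and a·π/2 + -4 = 9 gives a = 26/π, so
    z(θ) = (26/π) θ − 4.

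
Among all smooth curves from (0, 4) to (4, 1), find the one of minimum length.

Arc-length functional: J[y] = ∫ sqrt(1 + (y')^2) dx.
Lagrangian L = sqrt(1 + (y')^2) has no explicit y dependence, so ∂L/∂y = 0 and the Euler-Lagrange equation gives
    d/dx( y' / sqrt(1 + (y')^2) ) = 0  ⇒  y' / sqrt(1 + (y')^2) = const.
Hence y' is constant, so y(x) is affine.
Fitting the endpoints (0, 4) and (4, 1):
    slope m = (1 − 4) / (4 − 0) = -3/4,
    intercept c = 4 − m·0 = 4.
Extremal: y(x) = (-3/4) x + 4.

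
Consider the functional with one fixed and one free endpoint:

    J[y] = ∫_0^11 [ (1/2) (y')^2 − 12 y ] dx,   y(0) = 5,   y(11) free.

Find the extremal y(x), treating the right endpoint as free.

The Lagrangian L = (1/2) (y')^2 − 12 y gives
    ∂L/∂y = −12,   ∂L/∂y' = y'.
Euler-Lagrange: d/dx(y') − (−12) = 0, i.e. y'' + 12 = 0, so
    y(x) = −(12/2) x^2 + C1 x + C2.
Fixed left endpoint y(0) = 5 ⇒ C2 = 5.
The right endpoint x = 11 is free, so the natural (transversality) condition is ∂L/∂y' |_{x=11} = 0, i.e. y'(11) = 0.
Compute y'(x) = −12 x + C1, so y'(11) = −132 + C1 = 0 ⇒ C1 = 132.
Therefore the extremal is
    y(x) = −6 x^2 + 132 x + 5.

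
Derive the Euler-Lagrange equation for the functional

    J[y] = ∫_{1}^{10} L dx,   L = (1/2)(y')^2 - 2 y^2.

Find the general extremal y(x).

The Lagrangian is L = (1/2)(y')^2 - 2 y^2.
∂L/∂y = -4y.
∂L/∂y' = y'.
The Euler-Lagrange equation d/dx(∂L/∂y') − ∂L/∂y = 0 becomes:
    y'' + 4 y = 0
General solution: y(x) = A sin(2x) + B cos(2x), where A and B are arbitrary constants fixed by the endpoint conditions.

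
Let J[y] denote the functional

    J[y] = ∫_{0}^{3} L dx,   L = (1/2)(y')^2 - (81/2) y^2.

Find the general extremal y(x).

The Lagrangian is L = (1/2)(y')^2 - (81/2) y^2.
∂L/∂y = -81y.
∂L/∂y' = y'.
The Euler-Lagrange equation d/dx(∂L/∂y') − ∂L/∂y = 0 becomes:
    y'' + 81 y = 0
General solution: y(x) = A sin(9x) + B cos(9x), where A and B are arbitrary constants fixed by the endpoint conditions.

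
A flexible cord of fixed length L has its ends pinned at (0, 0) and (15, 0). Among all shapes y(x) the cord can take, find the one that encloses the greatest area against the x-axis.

Set up the augmented Lagrangian using a multiplier λ for the length constraint:
    F(y, y') = y − λ sqrt(1 + y'^2).
F has no explicit x dependence, so the Beltrami identity yields a first integral
    F − y' ∂F/∂y' = C.
Compute ∂F/∂y' = −λ y' / sqrt(1 + y'^2). Then
    y − λ sqrt(1 + y'^2) + λ y'^2 / sqrt(1 + y'^2) = C
    ⇒  y − λ / sqrt(1 + y'^2) = C.
Solving for y' and integrating gives
    (x − a)^2 + (y − b)^2 = λ^2,
a circular arc of radius λ. The constants a, b are determined by the endpoint conditions y(0) = y(15) = 0, and λ is fixed implicitly by the length constraint
    ∫_{0}^{15} sqrt(1 + y'^2) dx = L.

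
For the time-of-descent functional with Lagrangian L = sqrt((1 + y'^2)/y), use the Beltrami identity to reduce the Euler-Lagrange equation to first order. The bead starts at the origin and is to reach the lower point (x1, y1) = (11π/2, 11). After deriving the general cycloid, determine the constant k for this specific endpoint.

The Lagrangian L = sqrt((1 + y'^2) / y) has no explicit x dependence, so the Beltrami identity applies:
    L − y' ∂L/∂y' = C.
Compute ∂L/∂y' = y' / sqrt(y (1 + y'^2)).
Substitute:
    sqrt((1 + y'^2)/y) − y'·y' / sqrt(y (1 + y'^2))
    = (1 + y'^2) / sqrt(y (1 + y'^2)) − y'^2 / sqrt(y (1 + y'^2))
    = 1 / sqrt(y (1 + y'^2)) = C.
Squaring and rearranging gives the first integral
    y (1 + y'^2) = 1/C^2 =: k   (constant).
Solving this first-order ODE by the substitution
    y = (k/2)(1 − cos θ)
yields the cycloid parameterisation
    x(θ) = (k/2)(θ − sin θ),   y(θ) = (k/2)(1 − cos θ).
The constant k is fixed by the endpoint condition.
Now fit the given lower endpoint (x1, y1) = (11π/2, 11). At the bottom of the first arch (θ = π), the parametric equations give
    y(π) = (k/2)(1 − cos π) = k,
    x(π) = (k/2)(π − sin π) = kπ/2.
Matching y(π) = 11 gives k = 11, consistent with x(π) = 11π/2. Therefore the specific cycloid is
    x(θ) = (11/2)(θ − sin θ),   y(θ) = (11/2)(1 − cos θ).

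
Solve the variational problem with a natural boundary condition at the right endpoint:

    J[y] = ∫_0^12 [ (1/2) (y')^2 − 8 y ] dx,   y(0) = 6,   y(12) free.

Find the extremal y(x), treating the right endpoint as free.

The Lagrangian L = (1/2) (y')^2 − 8 y gives
    ∂L/∂y = −8,   ∂L/∂y' = y'.
Euler-Lagrange: d/dx(y') − (−8) = 0, i.e. y'' + 8 = 0, so
    y(x) = −(8/2) x^2 + C1 x + C2.
Fixed left endpoint y(0) = 6 ⇒ C2 = 6.
The right endpoint x = 12 is free, so the natural (transversality) condition is ∂L/∂y' |_{x=12} = 0, i.e. y'(12) = 0.
Compute y'(x) = −8 x + C1, so y'(12) = −96 + C1 = 0 ⇒ C1 = 96.
Therefore the extremal is
    y(x) = −4 x^2 + 96 x + 6.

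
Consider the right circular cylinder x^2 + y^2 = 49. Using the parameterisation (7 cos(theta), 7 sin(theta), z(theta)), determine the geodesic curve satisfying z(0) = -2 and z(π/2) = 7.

Parameterise the cylinder of radius R = 7 as
    r(θ) = (7 cos θ, 7 sin θ, z(θ)).
The arc-length element is
    ds = sqrt(49 + (dz/dθ)^2) dθ,
so the Lagrangian is L = sqrt(49 + z'^2).
L depends on z' only, not on z or θ, so ∂L/∂z = 0 and
    ∂L/∂z' = z' / sqrt(49 + z'^2).
The Euler-Lagrange equation gives
    d/dθ( z' / sqrt(49 + z'^2) ) = 0,
so z' is constant. Integrating once:
    z(θ) = a θ + b,
a helix on the cylinder (a straight line when the cylinder is unrolled). The constants a, b are determined by the endpoint conditions.
With endpoint conditions z(0) = -2 and z(π/2) = 7: from z(0) = b we get b = -2, and a·π/2 + -2 = 7 gives a = 18/π, so
    z(θ) = (18/π) θ − 2.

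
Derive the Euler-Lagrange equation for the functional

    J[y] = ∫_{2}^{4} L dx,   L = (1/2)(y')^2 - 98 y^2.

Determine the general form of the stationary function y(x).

The Lagrangian is L = (1/2)(y')^2 - 98 y^2.
∂L/∂y = -196y.
∂L/∂y' = y'.
The Euler-Lagrange equation d/dx(∂L/∂y') − ∂L/∂y = 0 becomes:
    y'' + 196 y = 0
General solution: y(x) = A sin(14x) + B cos(14x), where A and B are arbitrary constants fixed by the endpoint conditions.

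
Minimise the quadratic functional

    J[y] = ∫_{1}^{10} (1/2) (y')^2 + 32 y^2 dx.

The Lagrangian is L = (1/2) (y')^2 + 32 y^2.
Compute ∂L/∂y = 64y, ∂L/∂y' = y'.
The Euler-Lagrange equation d/dx(∂L/∂y') − ∂L/∂y = 0 reduces to
    y'' − 64 y = 0.
Its general solution is
    y(x) = A e^(8x) + B e^(−8x),
with A, B fixed by the endpoint conditions.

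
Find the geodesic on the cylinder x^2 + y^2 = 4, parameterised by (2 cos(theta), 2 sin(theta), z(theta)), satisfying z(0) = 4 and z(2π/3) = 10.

Parameterise the cylinder of radius R = 2 as
    r(θ) = (2 cos θ, 2 sin θ, z(θ)).
The arc-length element is
    ds = sqrt(4 + (dz/dθ)^2) dθ,
so the Lagrangian is L = sqrt(4 + z'^2).
L depends on z' only, not on z or θ, so ∂L/∂z = 0 and
    ∂L/∂z' = z' / sqrt(4 + z'^2).
The Euler-Lagrange equation gives
    d/dθ( z' / sqrt(4 + z'^2) ) = 0,
so z' is constant. Integrating once:
    z(θ) = a θ + b,
a helix on the cylinder (a straight line when the cylinder is unrolled). The constants a, b are determined by the endpoint conditions.
With endpoint conditions z(0) = 4 and z(2π/3) = 10: from z(0) = b we get b = 4, and a·2π/3 + 4 = 10 gives a = 9/π, so
    z(θ) = (9/π) θ + 4.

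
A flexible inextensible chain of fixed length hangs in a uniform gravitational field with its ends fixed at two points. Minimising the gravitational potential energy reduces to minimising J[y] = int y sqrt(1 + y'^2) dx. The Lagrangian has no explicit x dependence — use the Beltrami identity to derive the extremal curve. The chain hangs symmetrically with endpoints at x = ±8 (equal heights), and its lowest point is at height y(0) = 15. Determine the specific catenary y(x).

The Lagrangian L(y, y') = y sqrt(1 + y'^2) has no explicit x dependence, so the Beltrami identity applies:
    L − y' ∂L/∂y' = C.
Compute ∂L/∂y' = y · y' / sqrt(1 + y'^2). Then
    L − y' ∂L/∂y'
    = y sqrt(1 + y'^2) − y · y'^2 / sqrt(1 + y'^2)
    = y (1 + y'^2 − y'^2) / sqrt(1 + y'^2)
    = y / sqrt(1 + y'^2) = C.
Squaring gives y^2 = C^2 (1 + y'^2), i.e.
    y'^2 = y^2 / C^2 − 1.
Separating variables,
    dy / sqrt(y^2 − C^2) = dx / C,
and integrating gives arccosh(y / C) = (x − a)/C, so
    y(x) = C cosh((x − a)/C),
the catenary. The constants C and a are fixed by the two endpoint conditions (and, for the hanging-chain problem, the length constraint selects C).
Now fit the given data. The endpoints x = ±8 are symmetric at equal height, so the catenary is even about its minimum: a = 0 and y(x) = C cosh(x/C). The lowest point is y(0) = C cosh(0) = C, and we are told y(0) = 15, so C = 15. Therefore
    y(x) = 15 cosh(x/15),
and at the endpoints
    y(±8) = 15 cosh(8/15).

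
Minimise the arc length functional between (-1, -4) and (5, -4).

Arc-length functional: J[y] = ∫ sqrt(1 + (y')^2) dx.
Lagrangian L = sqrt(1 + (y')^2) has no explicit y dependence, so ∂L/∂y = 0 and the Euler-Lagrange equation gives
    d/dx( y' / sqrt(1 + (y')^2) ) = 0  ⇒  y' / sqrt(1 + (y')^2) = const.
Hence y' is constant, so y(x) is affine.
Fitting the endpoints (-1, -4) and (5, -4):
    slope m = ((-4) − (-4)) / (5 − (-1)) = 0,
    intercept c = (-4) − m·(-1) = -4.
Extremal: y(x) = -4.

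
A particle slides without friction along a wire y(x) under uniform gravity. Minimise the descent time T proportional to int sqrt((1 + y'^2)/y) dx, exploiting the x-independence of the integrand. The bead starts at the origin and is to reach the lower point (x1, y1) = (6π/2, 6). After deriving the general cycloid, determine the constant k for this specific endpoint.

The Lagrangian L = sqrt((1 + y'^2) / y) has no explicit x dependence, so the Beltrami identity applies:
    L − y' ∂L/∂y' = C.
Compute ∂L/∂y' = y' / sqrt(y (1 + y'^2)).
Substitute:
    sqrt((1 + y'^2)/y) − y'·y' / sqrt(y (1 + y'^2))
    = (1 + y'^2) / sqrt(y (1 + y'^2)) − y'^2 / sqrt(y (1 + y'^2))
    = 1 / sqrt(y (1 + y'^2)) = C.
Squaring and rearranging gives the first integral
    y (1 + y'^2) = 1/C^2 =: k   (constant).
Solving this first-order ODE by the substitution
    y = (k/2)(1 − cos θ)
yields the cycloid parameterisation
    x(θ) = (k/2)(θ − sin θ),   y(θ) = (k/2)(1 − cos θ).
The constant k is fixed by the endpoint condition.
Now fit the given lower endpoint (x1, y1) = (6π/2, 6). At the bottom of the first arch (θ = π), the parametric equations give
    y(π) = (k/2)(1 − cos π) = k,
    x(π) = (k/2)(π − sin π) = kπ/2.
Matching y(π) = 6 gives k = 6, consistent with x(π) = 6π/2. Therefore the specific cycloid is
    x(θ) = (6/2)(θ − sin θ),   y(θ) = (6/2)(1 − cos θ).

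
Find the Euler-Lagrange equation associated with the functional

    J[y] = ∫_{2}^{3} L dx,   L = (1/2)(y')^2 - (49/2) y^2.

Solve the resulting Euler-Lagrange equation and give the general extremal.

The Lagrangian is L = (1/2)(y')^2 - (49/2) y^2.
∂L/∂y = -49y.
∂L/∂y' = y'.
The Euler-Lagrange equation d/dx(∂L/∂y') − ∂L/∂y = 0 becomes:
    y'' + 49 y = 0
General solution: y(x) = A sin(7x) + B cos(7x), where A and B are arbitrary constants fixed by the endpoint conditions.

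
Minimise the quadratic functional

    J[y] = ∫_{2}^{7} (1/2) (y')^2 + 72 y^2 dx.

The Lagrangian is L = (1/2) (y')^2 + 72 y^2.
Compute ∂L/∂y = 144y, ∂L/∂y' = y'.
The Euler-Lagrange equation d/dx(∂L/∂y') − ∂L/∂y = 0 reduces to
    y'' − 144 y = 0.
Its general solution is
    y(x) = A e^(12x) + B e^(−12x),
with A, B fixed by the endpoint conditions.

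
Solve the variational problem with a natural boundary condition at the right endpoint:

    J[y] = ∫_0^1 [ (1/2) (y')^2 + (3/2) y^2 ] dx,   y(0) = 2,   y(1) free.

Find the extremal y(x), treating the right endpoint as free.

The Lagrangian L = (1/2) (y')^2 + (3/2) y^2 gives
    ∂L/∂y = 3 y,   ∂L/∂y' = y'.
Euler-Lagrange: y'' − 3 y = 0.
With k = sqrt(3), the general solution is
    y(x) = A cosh(sqrt(3) x) + B sinh(sqrt(3) x).
Fixed left endpoint y(0) = 2 ⇒ A = 2.
The right endpoint x = 1 is free, so the natural (transversality) condition is ∂L/∂y' |_{x=1} = 0, i.e. y'(1) = 0.
Compute y'(x) = A k sinh(k x) + B k cosh(k x), so
    y'(1) = A k sinh(k·1) + B k cosh(k·1) = 0
    ⇒ B = −A tanh(k·1) = − 2 tanh(sqrt(3)·1).
Therefore the extremal is
    y(x) = 2 cosh(sqrt(3) x) − 2 tanh(sqrt(3)·1) sinh(sqrt(3) x).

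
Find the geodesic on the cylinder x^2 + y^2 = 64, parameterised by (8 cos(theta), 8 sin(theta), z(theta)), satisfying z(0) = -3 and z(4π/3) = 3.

Parameterise the cylinder of radius R = 8 as
    r(θ) = (8 cos θ, 8 sin θ, z(θ)).
The arc-length element is
    ds = sqrt(64 + (dz/dθ)^2) dθ,
so the Lagrangian is L = sqrt(64 + z'^2).
L depends on z' only, not on z or θ, so ∂L/∂z = 0 and
    ∂L/∂z' = z' / sqrt(64 + z'^2).
The Euler-Lagrange equation gives
    d/dθ( z' / sqrt(64 + z'^2) ) = 0,
so z' is constant. Integrating once:
    z(θ) = a θ + b,
a helix on the cylinder (a straight line when the cylinder is unrolled). The constants a, b are determined by the endpoint conditions.
With endpoint conditions z(0) = -3 and z(4π/3) = 3: from z(0) = b we get b = -3, and a·4π/3 + -3 = 3 gives a = 9/(2π), so
    z(θ) = (9/(2π)) θ − 3.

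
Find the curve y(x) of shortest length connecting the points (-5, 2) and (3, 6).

Arc-length functional: J[y] = ∫ sqrt(1 + (y')^2) dx.
Lagrangian L = sqrt(1 + (y')^2) has no explicit y dependence, so ∂L/∂y = 0 and the Euler-Lagrange equation gives
    d/dx( y' / sqrt(1 + (y')^2) ) = 0  ⇒  y' / sqrt(1 + (y')^2) = const.
Hence y' is constant, so y(x) is affine.
Fitting the endpoints (-5, 2) and (3, 6):
    slope m = (6 − 2) / (3 − (-5)) = 1/2,
    intercept c = 2 − m·(-5) = 9/2.
Extremal: y(x) = (1/2) x + 9/2.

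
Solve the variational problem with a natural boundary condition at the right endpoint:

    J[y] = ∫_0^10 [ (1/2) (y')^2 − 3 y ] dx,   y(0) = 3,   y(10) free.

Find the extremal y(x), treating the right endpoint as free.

The Lagrangian L = (1/2) (y')^2 − 3 y gives
    ∂L/∂y = −3,   ∂L/∂y' = y'.
Euler-Lagrange: d/dx(y') − (−3) = 0, i.e. y'' + 3 = 0, so
    y(x) = −(3/2) x^2 + C1 x + C2.
Fixed left endpoint y(0) = 3 ⇒ C2 = 3.
The right endpoint x = 10 is free, so the natural (transversality) condition is ∂L/∂y' |_{x=10} = 0, i.e. y'(10) = 0.
Compute y'(x) = −3 x + C1, so y'(10) = −30 + C1 = 0 ⇒ C1 = 30.
Therefore the extremal is
    y(x) = −(3/2) x^2 + 30 x + 3.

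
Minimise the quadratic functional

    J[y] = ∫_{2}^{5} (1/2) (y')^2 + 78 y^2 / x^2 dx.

The Lagrangian is L = (1/2) (y')^2 + 78 y^2 / x^2.
Compute ∂L/∂y = 156y/x^2, ∂L/∂y' = y'.
The Euler-Lagrange equation d/dx(∂L/∂y') − ∂L/∂y = 0 reduces to
    y'' − 156/x^2 · y = 0  (x > 0).
Its general solution is
    y(x) = A x^13 + B x^(-12),
with A, B fixed by the endpoint conditions.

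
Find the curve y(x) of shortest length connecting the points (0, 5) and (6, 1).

Arc-length functional: J[y] = ∫ sqrt(1 + (y')^2) dx.
Lagrangian L = sqrt(1 + (y')^2) has no explicit y dependence, so ∂L/∂y = 0 and the Euler-Lagrange equation gives
    d/dx( y' / sqrt(1 + (y')^2) ) = 0  ⇒  y' / sqrt(1 + (y')^2) = const.
Hence y' is constant, so y(x) is affine.
Fitting the endpoints (0, 5) and (6, 1):
    slope m = (1 − 5) / (6 − 0) = -2/3,
    intercept c = 5 − m·0 = 5.
Extremal: y(x) = (-2/3) x + 5.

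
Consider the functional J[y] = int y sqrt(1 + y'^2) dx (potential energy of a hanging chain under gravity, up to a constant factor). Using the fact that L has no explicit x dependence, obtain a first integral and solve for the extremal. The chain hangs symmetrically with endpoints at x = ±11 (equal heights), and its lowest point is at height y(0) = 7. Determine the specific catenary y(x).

The Lagrangian L(y, y') = y sqrt(1 + y'^2) has no explicit x dependence, so the Beltrami identity applies:
    L − y' ∂L/∂y' = C.
Compute ∂L/∂y' = y · y' / sqrt(1 + y'^2). Then
    L − y' ∂L/∂y'
    = y sqrt(1 + y'^2) − y · y'^2 / sqrt(1 + y'^2)
    = y (1 + y'^2 − y'^2) / sqrt(1 + y'^2)
    = y / sqrt(1 + y'^2) = C.
Squaring gives y^2 = C^2 (1 + y'^2), i.e.
    y'^2 = y^2 / C^2 − 1.
Separating variables,
    dy / sqrt(y^2 − C^2) = dx / C,
and integrating gives arccosh(y / C) = (x − a)/C, so
    y(x) = C cosh((x − a)/C),
the catenary. The constants C and a are fixed by the two endpoint conditions (and, for the hanging-chain problem, the length constraint selects C).
Now fit the given data. The endpoints x = ±11 are symmetric at equal height, so the catenary is even about its minimum: a = 0 and y(x) = C cosh(x/C). The lowest point is y(0) = C cosh(0) = C, and we are told y(0) = 7, so C = 7. Therefore
    y(x) = 7 cosh(x/7),
and at the endpoints
    y(±11) = 7 cosh(11/7).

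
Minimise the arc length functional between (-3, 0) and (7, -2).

Arc-length functional: J[y] = ∫ sqrt(1 + (y')^2) dx.
Lagrangian L = sqrt(1 + (y')^2) has no explicit y dependence, so ∂L/∂y = 0 and the Euler-Lagrange equation gives
    d/dx( y' / sqrt(1 + (y')^2) ) = 0  ⇒  y' / sqrt(1 + (y')^2) = const.
Hence y' is constant, so y(x) is affine.
Fitting the endpoints (-3, 0) and (7, -2):
    slope m = ((-2) − 0) / (7 − (-3)) = -1/5,
    intercept c = 0 − m·(-3) = -3/5.
Extremal: y(x) = (-1/5) x - 3/5.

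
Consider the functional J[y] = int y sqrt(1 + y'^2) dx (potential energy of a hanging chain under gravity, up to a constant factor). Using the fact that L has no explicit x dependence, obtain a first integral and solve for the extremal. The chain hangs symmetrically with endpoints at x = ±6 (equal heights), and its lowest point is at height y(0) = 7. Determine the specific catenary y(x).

The Lagrangian L(y, y') = y sqrt(1 + y'^2) has no explicit x dependence, so the Beltrami identity applies:
    L − y' ∂L/∂y' = C.
Compute ∂L/∂y' = y · y' / sqrt(1 + y'^2). Then
    L − y' ∂L/∂y'
    = y sqrt(1 + y'^2) − y · y'^2 / sqrt(1 + y'^2)
    = y (1 + y'^2 − y'^2) / sqrt(1 + y'^2)
    = y / sqrt(1 + y'^2) = C.
Squaring gives y^2 = C^2 (1 + y'^2), i.e.
    y'^2 = y^2 / C^2 − 1.
Separating variables,
    dy / sqrt(y^2 − C^2) = dx / C,
and integrating gives arccosh(y / C) = (x − a)/C, so
    y(x) = C cosh((x − a)/C),
the catenary. The constants C and a are fixed by the two endpoint conditions (and, for the hanging-chain problem, the length constraint selects C).
Now fit the given data. The endpoints x = ±6 are symmetric at equal height, so the catenary is even about its minimum: a = 0 and y(x) = C cosh(x/C). The lowest point is y(0) = C cosh(0) = C, and we are told y(0) = 7, so C = 7. Therefore
    y(x) = 7 cosh(x/7),
and at the endpoints
    y(±6) = 7 cosh(6/7).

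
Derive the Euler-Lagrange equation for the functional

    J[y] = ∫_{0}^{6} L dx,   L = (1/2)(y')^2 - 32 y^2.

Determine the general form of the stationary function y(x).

The Lagrangian is L = (1/2)(y')^2 - 32 y^2.
∂L/∂y = -64y.
∂L/∂y' = y'.
The Euler-Lagrange equation d/dx(∂L/∂y') − ∂L/∂y = 0 becomes:
    y'' + 64 y = 0
General solution: y(x) = A sin(8x) + B cos(8x), where A and B are arbitrary constants fixed by the endpoint conditions.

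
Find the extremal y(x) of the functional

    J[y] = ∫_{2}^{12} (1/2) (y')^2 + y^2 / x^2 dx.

The Lagrangian is L = (1/2) (y')^2 + y^2 / x^2.
Compute ∂L/∂y = 2y/x^2, ∂L/∂y' = y'.
The Euler-Lagrange equation d/dx(∂L/∂y') − ∂L/∂y = 0 reduces to
    y'' − 2/x^2 · y = 0  (x > 0).
Its general solution is
    y(x) = A x^2 + B / x,
with A, B fixed by the endpoint conditions.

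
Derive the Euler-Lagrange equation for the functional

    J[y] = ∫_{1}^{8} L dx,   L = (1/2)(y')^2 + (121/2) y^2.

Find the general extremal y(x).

The Lagrangian is L = (1/2)(y')^2 + (121/2) y^2.
∂L/∂y = 121y.
∂L/∂y' = y'.
The Euler-Lagrange equation d/dx(∂L/∂y') − ∂L/∂y = 0 becomes:
    y'' - 121 y = 0
General solution: y(x) = A e^(11x) + B e^(-11x), where A and B are arbitrary constants fixed by the endpoint conditions.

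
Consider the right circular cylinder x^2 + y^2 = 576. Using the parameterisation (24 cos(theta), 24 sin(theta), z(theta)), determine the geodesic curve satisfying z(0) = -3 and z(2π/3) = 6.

Parameterise the cylinder of radius R = 24 as
    r(θ) = (24 cos θ, 24 sin θ, z(θ)).
The arc-length element is
    ds = sqrt(576 + (dz/dθ)^2) dθ,
so the Lagrangian is L = sqrt(576 + z'^2).
L depends on z' only, not on z or θ, so ∂L/∂z = 0 and
    ∂L/∂z' = z' / sqrt(576 + z'^2).
The Euler-Lagrange equation gives
    d/dθ( z' / sqrt(576 + z'^2) ) = 0,
so z' is constant. Integrating once:
    z(θ) = a θ + b,
a helix on the cylinder (a straight line when the cylinder is unrolled). The constants a, b are determined by the endpoint conditions.
With endpoint conditions z(0) = -3 and z(2π/3) = 6: from z(0) = b we get b = -3, and a·2π/3 + -3 = 6 gives a = 27/(2π), so
    z(θ) = (27/(2π)) θ − 3.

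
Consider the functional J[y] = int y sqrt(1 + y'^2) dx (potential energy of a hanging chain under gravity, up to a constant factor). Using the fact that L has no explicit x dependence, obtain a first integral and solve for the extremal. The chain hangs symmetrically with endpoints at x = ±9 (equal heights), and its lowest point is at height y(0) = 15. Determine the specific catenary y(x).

The Lagrangian L(y, y') = y sqrt(1 + y'^2) has no explicit x dependence, so the Beltrami identity applies:
    L − y' ∂L/∂y' = C.
Compute ∂L/∂y' = y · y' / sqrt(1 + y'^2). Then
    L − y' ∂L/∂y'
    = y sqrt(1 + y'^2) − y · y'^2 / sqrt(1 + y'^2)
    = y (1 + y'^2 − y'^2) / sqrt(1 + y'^2)
    = y / sqrt(1 + y'^2) = C.
Squaring gives y^2 = C^2 (1 + y'^2), i.e.
    y'^2 = y^2 / C^2 − 1.
Separating variables,
    dy / sqrt(y^2 − C^2) = dx / C,
and integrating gives arccosh(y / C) = (x − a)/C, so
    y(x) = C cosh((x − a)/C),
the catenary. The constants C and a are fixed by the two endpoint conditions (and, for the hanging-chain problem, the length constraint selects C).
Now fit the given data. The endpoints x = ±9 are symmetric at equal height, so the catenary is even about its minimum: a = 0 and y(x) = C cosh(x/C). The lowest point is y(0) = C cosh(0) = C, and we are told y(0) = 15, so C = 15. Therefore
    y(x) = 15 cosh(x/15),
and at the endpoints
    y(±9) = 15 cosh(9/15).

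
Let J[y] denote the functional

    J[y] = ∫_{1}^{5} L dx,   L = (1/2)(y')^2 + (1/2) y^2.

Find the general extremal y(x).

The Lagrangian is L = (1/2)(y')^2 + (1/2) y^2.
∂L/∂y = y.
∂L/∂y' = y'.
The Euler-Lagrange equation d/dx(∂L/∂y') − ∂L/∂y = 0 becomes:
    y'' - y = 0
General solution: y(x) = A e^x + B e^(-x), where A and B are arbitrary constants fixed by the endpoint conditions.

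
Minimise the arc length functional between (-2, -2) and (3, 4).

Arc-length functional: J[y] = ∫ sqrt(1 + (y')^2) dx.
Lagrangian L = sqrt(1 + (y')^2) has no explicit y dependence, so ∂L/∂y = 0 and the Euler-Lagrange equation gives
    d/dx( y' / sqrt(1 + (y')^2) ) = 0  ⇒  y' / sqrt(1 + (y')^2) = const.
Hence y' is constant, so y(x) is affine.
Fitting the endpoints (-2, -2) and (3, 4):
    slope m = (4 − (-2)) / (3 − (-2)) = 6/5,
    intercept c = (-2) − m·(-2) = 2/5.
Extremal: y(x) = (6/5) x + 2/5.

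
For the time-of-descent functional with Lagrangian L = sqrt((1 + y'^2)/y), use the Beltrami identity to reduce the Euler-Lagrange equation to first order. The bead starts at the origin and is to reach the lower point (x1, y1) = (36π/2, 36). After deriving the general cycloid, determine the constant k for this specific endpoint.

The Lagrangian L = sqrt((1 + y'^2) / y) has no explicit x dependence, so the Beltrami identity applies:
    L − y' ∂L/∂y' = C.
Compute ∂L/∂y' = y' / sqrt(y (1 + y'^2)).
Substitute:
    sqrt((1 + y'^2)/y) − y'·y' / sqrt(y (1 + y'^2))
    = (1 + y'^2) / sqrt(y (1 + y'^2)) − y'^2 / sqrt(y (1 + y'^2))
    = 1 / sqrt(y (1 + y'^2)) = C.
Squaring and rearranging gives the first integral
    y (1 + y'^2) = 1/C^2 =: k   (constant).
Solving this first-order ODE by the substitution
    y = (k/2)(1 − cos θ)
yields the cycloid parameterisation
    x(θ) = (k/2)(θ − sin θ),   y(θ) = (k/2)(1 − cos θ).
The constant k is fixed by the endpoint condition.
Now fit the given lower endpoint (x1, y1) = (36π/2, 36). At the bottom of the first arch (θ = π), the parametric equations give
    y(π) = (k/2)(1 − cos π) = k,
    x(π) = (k/2)(π − sin π) = kπ/2.
Matching y(π) = 36 gives k = 36, consistent with x(π) = 36π/2. Therefore the specific cycloid is
    x(θ) = (36/2)(θ − sin θ),   y(θ) = (36/2)(1 − cos θ).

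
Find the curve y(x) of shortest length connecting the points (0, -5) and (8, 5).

Arc-length functional: J[y] = ∫ sqrt(1 + (y')^2) dx.
Lagrangian L = sqrt(1 + (y')^2) has no explicit y dependence, so ∂L/∂y = 0 and the Euler-Lagrange equation gives
    d/dx( y' / sqrt(1 + (y')^2) ) = 0  ⇒  y' / sqrt(1 + (y')^2) = const.
Hence y' is constant, so y(x) is affine.
Fitting the endpoints (0, -5) and (8, 5):
    slope m = (5 − (-5)) / (8 − 0) = 5/4,
    intercept c = (-5) − m·0 = -5.
Extremal: y(x) = (5/4) x - 5.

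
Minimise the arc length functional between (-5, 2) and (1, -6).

Arc-length functional: J[y] = ∫ sqrt(1 + (y')^2) dx.
Lagrangian L = sqrt(1 + (y')^2) has no explicit y dependence, so ∂L/∂y = 0 and the Euler-Lagrange equation gives
    d/dx( y' / sqrt(1 + (y')^2) ) = 0  ⇒  y' / sqrt(1 + (y')^2) = const.
Hence y' is constant, so y(x) is affine.
Fitting the endpoints (-5, 2) and (1, -6):
    slope m = ((-6) − 2) / (1 − (-5)) = -4/3,
    intercept c = 2 − m·(-5) = -14/3.
Extremal: y(x) = (-4/3) x - 14/3.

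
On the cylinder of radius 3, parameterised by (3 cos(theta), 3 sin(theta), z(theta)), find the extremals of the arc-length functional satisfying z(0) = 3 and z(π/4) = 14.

Parameterise the cylinder of radius R = 3 as
    r(θ) = (3 cos θ, 3 sin θ, z(θ)).
The arc-length element is
    ds = sqrt(9 + (dz/dθ)^2) dθ,
so the Lagrangian is L = sqrt(9 + z'^2).
L depends on z' only, not on z or θ, so ∂L/∂z = 0 and
    ∂L/∂z' = z' / sqrt(9 + z'^2).
The Euler-Lagrange equation gives
    d/dθ( z' / sqrt(9 + z'^2) ) = 0,
so z' is constant. Integrating once:
    z(θ) = a θ + b,
a helix on the cylinder (a straight line when the cylinder is unrolled). The constants a, b are determined by the endpoint conditions.
With endpoint conditions z(0) = 3 and z(π/4) = 14: from z(0) = b we get b = 3, and a·π/4 + 3 = 14 gives a = 44/π, so
    z(θ) = (44/π) θ + 3.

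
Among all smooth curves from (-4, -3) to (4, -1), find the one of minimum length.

Arc-length functional: J[y] = ∫ sqrt(1 + (y')^2) dx.
Lagrangian L = sqrt(1 + (y')^2) has no explicit y dependence, so ∂L/∂y = 0 and the Euler-Lagrange equation gives
    d/dx( y' / sqrt(1 + (y')^2) ) = 0  ⇒  y' / sqrt(1 + (y')^2) = const.
Hence y' is constant, so y(x) is affine.
Fitting the endpoints (-4, -3) and (4, -1):
    slope m = ((-1) − (-3)) / (4 − (-4)) = 1/4,
    intercept c = (-3) − m·(-4) = -2.
Extremal: y(x) = (1/4) x - 2.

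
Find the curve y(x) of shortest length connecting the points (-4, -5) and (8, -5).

Arc-length functional: J[y] = ∫ sqrt(1 + (y')^2) dx.
Lagrangian L = sqrt(1 + (y')^2) has no explicit y dependence, so ∂L/∂y = 0 and the Euler-Lagrange equation gives
    d/dx( y' / sqrt(1 + (y')^2) ) = 0  ⇒  y' / sqrt(1 + (y')^2) = const.
Hence y' is constant, so y(x) is affine.
Fitting the endpoints (-4, -5) and (8, -5):
    slope m = ((-5) − (-5)) / (8 − (-4)) = 0,
    intercept c = (-5) − m·(-4) = -5.
Extremal: y(x) = -5.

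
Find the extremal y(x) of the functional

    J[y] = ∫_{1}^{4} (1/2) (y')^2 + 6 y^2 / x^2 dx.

The Lagrangian is L = (1/2) (y')^2 + 6 y^2 / x^2.
Compute ∂L/∂y = 12y/x^2, ∂L/∂y' = y'.
The Euler-Lagrange equation d/dx(∂L/∂y') − ∂L/∂y = 0 reduces to
    y'' − 12/x^2 · y = 0  (x > 0).
Its general solution is
    y(x) = A x^4 + B x^(-3),
with A, B fixed by the endpoint conditions.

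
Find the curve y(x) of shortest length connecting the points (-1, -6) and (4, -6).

Arc-length functional: J[y] = ∫ sqrt(1 + (y')^2) dx.
Lagrangian L = sqrt(1 + (y')^2) has no explicit y dependence, so ∂L/∂y = 0 and the Euler-Lagrange equation gives
    d/dx( y' / sqrt(1 + (y')^2) ) = 0  ⇒  y' / sqrt(1 + (y')^2) = const.
Hence y' is constant, so y(x) is affine.
Fitting the endpoints (-1, -6) and (4, -6):
    slope m = ((-6) − (-6)) / (4 − (-1)) = 0,
    intercept c = (-6) − m·(-1) = -6.
Extremal: y(x) = -6.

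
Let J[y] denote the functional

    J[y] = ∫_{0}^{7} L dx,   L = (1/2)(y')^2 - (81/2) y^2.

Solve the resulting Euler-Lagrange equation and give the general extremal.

The Lagrangian is L = (1/2)(y')^2 - (81/2) y^2.
∂L/∂y = -81y.
∂L/∂y' = y'.
The Euler-Lagrange equation d/dx(∂L/∂y') − ∂L/∂y = 0 becomes:
    y'' + 81 y = 0
General solution: y(x) = A sin(9x) + B cos(9x), where A and B are arbitrary constants fixed by the endpoint conditions.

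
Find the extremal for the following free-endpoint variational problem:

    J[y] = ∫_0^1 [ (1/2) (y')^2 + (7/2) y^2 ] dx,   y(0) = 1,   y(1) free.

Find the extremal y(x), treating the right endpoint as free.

The Lagrangian L = (1/2) (y')^2 + (7/2) y^2 gives
    ∂L/∂y = 7 y,   ∂L/∂y' = y'.
Euler-Lagrange: y'' − 7 y = 0.
With k = sqrt(7), the general solution is
    y(x) = A cosh(sqrt(7) x) + B sinh(sqrt(7) x).
Fixed left endpoint y(0) = 1 ⇒ A = 1.
The right endpoint x = 1 is free, so the natural (transversality) condition is ∂L/∂y' |_{x=1} = 0, i.e. y'(1) = 0.
Compute y'(x) = A k sinh(k x) + B k cosh(k x), so
    y'(1) = A k sinh(k·1) + B k cosh(k·1) = 0
    ⇒ B = −A tanh(k·1) = − tanh(sqrt(7)·1).
Therefore the extremal is
    y(x) = cosh(sqrt(7) x) − tanh(sqrt(7)·1) sinh(sqrt(7) x).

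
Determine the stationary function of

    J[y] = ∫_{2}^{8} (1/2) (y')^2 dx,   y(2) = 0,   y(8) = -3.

The Lagrangian is L = (1/2) (y')^2.
Compute ∂L/∂y = 0, ∂L/∂y' = y'.
The Euler-Lagrange equation d/dx(∂L/∂y') − ∂L/∂y = 0 reduces to
    y'' = 0.
Its general solution is
    y(x) = A x + B,
with A, B fixed by the endpoint conditions.
Applying the endpoint conditions y(2) = 0 and y(8) = -3: solve A·2 + B = 0 and A·8 + B = -3. Subtracting gives A(8 − 2) = -3 − 0, so A = -1/2, and B = 0 − A·2 = 1. Therefore
    y(x) = (-1/2) x + 1.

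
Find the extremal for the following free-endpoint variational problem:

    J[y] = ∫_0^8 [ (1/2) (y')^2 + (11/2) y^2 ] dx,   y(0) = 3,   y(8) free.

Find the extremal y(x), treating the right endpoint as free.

The Lagrangian L = (1/2) (y')^2 + (11/2) y^2 gives
    ∂L/∂y = 11 y,   ∂L/∂y' = y'.
Euler-Lagrange: y'' − 11 y = 0.
With k = sqrt(11), the general solution is
    y(x) = A cosh(sqrt(11) x) + B sinh(sqrt(11) x).
Fixed left endpoint y(0) = 3 ⇒ A = 3.
The right endpoint x = 8 is free, so the natural (transversality) condition is ∂L/∂y' |_{x=8} = 0, i.e. y'(8) = 0.
Compute y'(x) = A k sinh(k x) + B k cosh(k x), so
    y'(8) = A k sinh(k·8) + B k cosh(k·8) = 0
    ⇒ B = −A tanh(k·8) = − 3 tanh(sqrt(11)·8).
Therefore the extremal is
    y(x) = 3 cosh(sqrt(11) x) − 3 tanh(sqrt(11)·8) sinh(sqrt(11) x).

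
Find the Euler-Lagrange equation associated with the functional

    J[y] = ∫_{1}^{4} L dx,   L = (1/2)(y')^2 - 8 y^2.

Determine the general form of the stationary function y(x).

The Lagrangian is L = (1/2)(y')^2 - 8 y^2.
∂L/∂y = -16y.
∂L/∂y' = y'.
The Euler-Lagrange equation d/dx(∂L/∂y') − ∂L/∂y = 0 becomes:
    y'' + 16 y = 0
General solution: y(x) = A sin(4x) + B cos(4x), where A and B are arbitrary constants fixed by the endpoint conditions.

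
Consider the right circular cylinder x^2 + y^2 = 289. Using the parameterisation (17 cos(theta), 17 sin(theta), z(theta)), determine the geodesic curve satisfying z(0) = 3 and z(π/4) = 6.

Parameterise the cylinder of radius R = 17 as
    r(θ) = (17 cos θ, 17 sin θ, z(θ)).
The arc-length element is
    ds = sqrt(289 + (dz/dθ)^2) dθ,
so the Lagrangian is L = sqrt(289 + z'^2).
L depends on z' only, not on z or θ, so ∂L/∂z = 0 and
    ∂L/∂z' = z' / sqrt(289 + z'^2).
The Euler-Lagrange equation gives
    d/dθ( z' / sqrt(289 + z'^2) ) = 0,
so z' is constant. Integrating once:
    z(θ) = a θ + b,
a helix on the cylinder (a straight line when the cylinder is unrolled). The constants a, b are determined by the endpoint conditions.
With endpoint conditions z(0) = 3 and z(π/4) = 6: from z(0) = b we get b = 3, and a·π/4 + 3 = 6 gives a = 12/π, so
    z(θ) = (12/π) θ + 3.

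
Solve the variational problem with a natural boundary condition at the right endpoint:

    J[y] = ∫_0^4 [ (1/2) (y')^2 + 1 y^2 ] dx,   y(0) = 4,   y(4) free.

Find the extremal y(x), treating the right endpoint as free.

The Lagrangian L = (1/2) (y')^2 + 1 y^2 gives
    ∂L/∂y = 2 y,   ∂L/∂y' = y'.
Euler-Lagrange: y'' − 2 y = 0.
With k = sqrt(2), the general solution is
    y(x) = A cosh(sqrt(2) x) + B sinh(sqrt(2) x).
Fixed left endpoint y(0) = 4 ⇒ A = 4.
The right endpoint x = 4 is free, so the natural (transversality) condition is ∂L/∂y' |_{x=4} = 0, i.e. y'(4) = 0.
Compute y'(x) = A k sinh(k x) + B k cosh(k x), so
    y'(4) = A k sinh(k·4) + B k cosh(k·4) = 0
    ⇒ B = −A tanh(k·4) = − 4 tanh(sqrt(2)·4).
Therefore the extremal is
    y(x) = 4 cosh(sqrt(2) x) − 4 tanh(sqrt(2)·4) sinh(sqrt(2) x).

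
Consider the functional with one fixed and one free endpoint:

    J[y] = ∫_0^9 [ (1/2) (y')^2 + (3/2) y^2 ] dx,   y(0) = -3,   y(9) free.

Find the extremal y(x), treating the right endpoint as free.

The Lagrangian L = (1/2) (y')^2 + (3/2) y^2 gives
    ∂L/∂y = 3 y,   ∂L/∂y' = y'.
Euler-Lagrange: y'' − 3 y = 0.
With k = sqrt(3), the general solution is
    y(x) = A cosh(sqrt(3) x) + B sinh(sqrt(3) x).
Fixed left endpoint y(0) = -3 ⇒ A = -3.
The right endpoint x = 9 is free, so the natural (transversality) condition is ∂L/∂y' |_{x=9} = 0, i.e. y'(9) = 0.
Compute y'(x) = A k sinh(k x) + B k cosh(k x), so
    y'(9) = A k sinh(k·9) + B k cosh(k·9) = 0
    ⇒ B = −A tanh(k·9) = 3 tanh(sqrt(3)·9).
Therefore the extremal is
    y(x) = −3 cosh(sqrt(3) x) + 3 tanh(sqrt(3)·9) sinh(sqrt(3) x).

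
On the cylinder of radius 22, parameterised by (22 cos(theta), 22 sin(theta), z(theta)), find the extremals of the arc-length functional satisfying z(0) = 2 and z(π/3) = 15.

Parameterise the cylinder of radius R = 22 as
    r(θ) = (22 cos θ, 22 sin θ, z(θ)).
The arc-length element is
    ds = sqrt(484 + (dz/dθ)^2) dθ,
so the Lagrangian is L = sqrt(484 + z'^2).
L depends on z' only, not on z or θ, so ∂L/∂z = 0 and
    ∂L/∂z' = z' / sqrt(484 + z'^2).
The Euler-Lagrange equation gives
    d/dθ( z' / sqrt(484 + z'^2) ) = 0,
so z' is constant. Integrating once:
    z(θ) = a θ + b,
a helix on the cylinder (a straight line when the cylinder is unrolled). The constants a, b are determined by the endpoint conditions.
With endpoint conditions z(0) = 2 and z(π/3) = 15: from z(0) = b we get b = 2, and a·π/3 + 2 = 15 gives a = 39/π, so
    z(θ) = (39/π) θ + 2.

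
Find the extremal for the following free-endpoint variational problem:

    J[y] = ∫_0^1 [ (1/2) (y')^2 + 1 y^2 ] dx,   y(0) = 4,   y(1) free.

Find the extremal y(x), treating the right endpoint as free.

The Lagrangian L = (1/2) (y')^2 + 1 y^2 gives
    ∂L/∂y = 2 y,   ∂L/∂y' = y'.
Euler-Lagrange: y'' − 2 y = 0.
With k = sqrt(2), the general solution is
    y(x) = A cosh(sqrt(2) x) + B sinh(sqrt(2) x).
Fixed left endpoint y(0) = 4 ⇒ A = 4.
The right endpoint x = 1 is free, so the natural (transversality) condition is ∂L/∂y' |_{x=1} = 0, i.e. y'(1) = 0.
Compute y'(x) = A k sinh(k x) + B k cosh(k x), so
    y'(1) = A k sinh(k·1) + B k cosh(k·1) = 0
    ⇒ B = −A tanh(k·1) = − 4 tanh(sqrt(2)·1).
Therefore the extremal is
    y(x) = 4 cosh(sqrt(2) x) − 4 tanh(sqrt(2)·1) sinh(sqrt(2) x).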